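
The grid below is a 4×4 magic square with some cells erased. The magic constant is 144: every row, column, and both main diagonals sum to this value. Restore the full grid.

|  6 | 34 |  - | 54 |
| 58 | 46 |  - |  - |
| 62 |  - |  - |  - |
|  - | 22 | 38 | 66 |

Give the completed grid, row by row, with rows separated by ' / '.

Row 1 must total 144; the given cells sum to 94, so (1,3) = 50.
Row 4 must total 144; the given cells sum to 126, so (4,1) = 18.
The remaining cell in column 2 is (3,2) = 144 − 102 = 42.
Main diagonal must total 144; the given cells sum to 118, so (3,3) = 26.
From anti-diagonal, 144 − (54 + 42 + 18) gives (2,3) = 30.
Using row 2: 58 + 46 + 30 + ? → (2,4) = 144 − 134 = 10.
Row 3 must total 144; the given cells sum to 130, so (3,4) = 14.

6 34 50 54 / 58 46 30 10 / 62 42 26 14 / 18 22 38 66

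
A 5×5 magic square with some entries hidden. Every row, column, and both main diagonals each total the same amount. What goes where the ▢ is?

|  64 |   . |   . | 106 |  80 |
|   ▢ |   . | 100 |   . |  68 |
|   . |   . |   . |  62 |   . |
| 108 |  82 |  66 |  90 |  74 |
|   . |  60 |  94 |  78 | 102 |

Row 4 is complete and sums to 420; that is the magic constant.
From row 5, 420 − (60 + 94 + 78 + 102) gives (5,1) = 86.
Column 4 needs 420; the known cells sum to 336, so (2,4) = 84.
The remaining cell in column 5 is (3,5) = 420 − 324 = 96.
Anti-diagonal needs 420; the known cells sum to 332, so (3,3) = 88.
Column 3: 100 + 88 + 66 + 94 + ? = 420, so (1,3) = 72.
Main diagonal needs 420; the known cells sum to 344, so (2,2) = 76.
Row 1 must total 420; the given cells sum to 322, so (1,2) = 98.
Using row 2: 76 + 100 + 84 + 68 + ? → (2,1) = 420 − 328 = 92.

92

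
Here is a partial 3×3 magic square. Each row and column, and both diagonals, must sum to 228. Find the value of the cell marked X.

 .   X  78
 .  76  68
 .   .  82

80

Row 2 needs 228; the known cells sum to 144, so (2,1) = 84.
Main diagonal: 76 + 82 + ? = 228, so (1,1) = 70.
Anti-diagonal needs 228; the known cells sum to 154, so (3,1) = 74.
Row 1 must total 228; the given cells sum to 148, so (1,2) = 80.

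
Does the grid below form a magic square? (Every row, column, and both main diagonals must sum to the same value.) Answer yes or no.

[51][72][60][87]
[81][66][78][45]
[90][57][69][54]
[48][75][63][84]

Yes

Row 1: 51 + 72 + 60 + 87 = 270.
Row 2: 81 + 66 + 78 + 45 = 270.
Row 3: 90 + 57 + 69 + 54 = 270.
Row 4: 48 + 75 + 63 + 84 = 270.
Column 1: 51 + 81 + 90 + 48 = 270.
Column 2: 72 + 66 + 57 + 75 = 270.
Column 3: 60 + 78 + 69 + 63 = 270.
Column 4: 87 + 45 + 54 + 84 = 270.
Main diagonal: 51 + 66 + 69 + 84 = 270.
Anti-diagonal: 87 + 78 + 57 + 48 = 270.
All lines sum to 270.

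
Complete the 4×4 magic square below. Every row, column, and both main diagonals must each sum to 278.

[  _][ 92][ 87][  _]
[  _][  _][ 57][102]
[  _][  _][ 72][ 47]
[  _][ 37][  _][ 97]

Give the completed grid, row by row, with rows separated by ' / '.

67 92 87 32 / 77 42 57 102 / 52 107 72 47 / 82 37 62 97

Column 3 needs 278; the known cells sum to 216, so (4,3) = 62.
Column 4: 102 + 47 + 97 + ? = 278, so (1,4) = 32.
Row 1 needs 278; the known cells sum to 211, so (1,1) = 67.
From row 4, 278 − (37 + 62 + 97) gives (4,1) = 82.
Using main diagonal: 67 + 72 + 97 + ? → (2,2) = 278 − 236 = 42.
Using anti-diagonal: 32 + 57 + 82 + ? → (3,2) = 278 − 171 = 107.
The remaining cell in row 2 is (2,1) = 278 − 201 = 77.
The remaining cell in row 3 is (3,1) = 278 − 226 = 52.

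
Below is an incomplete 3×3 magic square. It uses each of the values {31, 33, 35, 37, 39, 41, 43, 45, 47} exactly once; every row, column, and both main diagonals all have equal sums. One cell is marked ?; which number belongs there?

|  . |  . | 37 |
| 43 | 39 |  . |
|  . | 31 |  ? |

The 9 entries sum to 351, so each line sums to 351/3 = 117.
Row 2 must total 117; the given cells sum to 82, so (2,3) = 35.
Column 2: 39 + 31 + ? = 117, so (1,2) = 47.
Column 3: 37 + 35 + ? = 117, so (3,3) = 45.

45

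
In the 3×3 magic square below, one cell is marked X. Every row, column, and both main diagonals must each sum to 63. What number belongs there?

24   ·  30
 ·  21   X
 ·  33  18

Row 1 needs 63; the known cells sum to 54, so (1,2) = 9.
The remaining cell in row 3 is (3,1) = 63 − 51 = 12.
Using column 1: 24 + 12 + ? → (2,1) = 63 − 36 = 27.
The remaining cell in column 3 is (2,3) = 63 − 48 = 15.

15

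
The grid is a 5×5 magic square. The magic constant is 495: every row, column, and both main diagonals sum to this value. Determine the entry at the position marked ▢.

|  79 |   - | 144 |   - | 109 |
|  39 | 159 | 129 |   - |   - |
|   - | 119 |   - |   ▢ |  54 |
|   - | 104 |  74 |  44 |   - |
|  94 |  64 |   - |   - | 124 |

From column 2, 495 − (159 + 119 + 104 + 64) gives (1,2) = 49.
The remaining cell in main diagonal is (3,3) = 495 − 406 = 89.
Anti-diagonal must total 495; the given cells sum to 396, so (2,4) = 99.
Row 1: 79 + 49 + 144 + 109 + ? = 495, so (1,4) = 114.
From row 2, 495 − (39 + 159 + 129 + 99) gives (2,5) = 69.
From column 3, 495 − (144 + 129 + 89 + 74) gives (5,3) = 59.
Column 5 must total 495; the given cells sum to 356, so (4,5) = 139.
The remaining cell in row 4 is (4,1) = 495 − 361 = 134.
Row 5: 94 + 64 + 59 + 124 + ? = 495, so (5,4) = 154.
Column 1: 79 + 39 + 134 + 94 + ? = 495, so (3,1) = 149.
Column 4 must total 495; the given cells sum to 411, so (3,4) = 84.

84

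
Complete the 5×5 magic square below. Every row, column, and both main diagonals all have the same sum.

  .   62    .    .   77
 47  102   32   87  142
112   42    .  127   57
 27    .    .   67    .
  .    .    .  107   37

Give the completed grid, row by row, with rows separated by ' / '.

Row 2 is already complete: 47 + 102 + 32 + 87 + 142 = 410, so that is the magic constant.
The remaining cell in row 3 is (3,3) = 410 − 338 = 72.
From column 4, 410 − (87 + 127 + 67 + 107) gives (1,4) = 22.
Column 5 needs 410; the known cells sum to 313, so (4,5) = 97.
The remaining cell in main diagonal is (1,1) = 410 − 278 = 132.
Row 1 needs 410; the known cells sum to 293, so (1,3) = 117.
Column 1: 132 + 47 + 112 + 27 + ? = 410, so (5,1) = 92.
Using anti-diagonal: 77 + 87 + 72 + 92 + ? → (4,2) = 410 − 328 = 82.
Using row 4: 27 + 82 + 67 + 97 + ? → (4,3) = 410 − 273 = 137.
The remaining cell in column 2 is (5,2) = 410 − 288 = 122.
Column 3 must total 410; the given cells sum to 358, so (5,3) = 52.

132 62 117 22 77 / 47 102 32 87 142 / 112 42 72 127 57 / 27 82 137 67 97 / 92 122 52 107 37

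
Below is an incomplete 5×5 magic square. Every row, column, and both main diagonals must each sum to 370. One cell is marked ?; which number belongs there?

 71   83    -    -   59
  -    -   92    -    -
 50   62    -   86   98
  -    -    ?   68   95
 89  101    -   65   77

56

Row 3 needs 370; the known cells sum to 296, so (3,3) = 74.
Using row 5: 89 + 101 + 65 + 77 + ? → (5,3) = 370 − 332 = 38.
Using column 5: 59 + 98 + 95 + 77 + ? → (2,5) = 370 − 329 = 41.
Main diagonal needs 370; the known cells sum to 290, so (2,2) = 80.
From column 2, 370 − (83 + 80 + 62 + 101) gives (4,2) = 44.
The remaining cell in anti-diagonal is (2,4) = 370 − 266 = 104.
Row 2 must total 370; the given cells sum to 317, so (2,1) = 53.
From column 1, 370 − (71 + 53 + 50 + 89) gives (4,1) = 107.
From column 4, 370 − (104 + 86 + 68 + 65) gives (1,4) = 47.
Row 1 must total 370; the given cells sum to 260, so (1,3) = 110.
Row 4 needs 370; the known cells sum to 314, so (4,3) = 56.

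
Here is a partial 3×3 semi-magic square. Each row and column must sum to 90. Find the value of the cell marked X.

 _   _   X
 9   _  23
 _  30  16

51

Row 2: 9 + 23 + ? = 90, so (2,2) = 58.
From row 3, 90 − (30 + 16) gives (3,1) = 44.
The remaining cell in column 1 is (1,1) = 90 − 53 = 37.
From column 2, 90 − (58 + 30) gives (1,2) = 2.
Using column 3: 23 + 16 + ? → (1,3) = 90 − 39 = 51.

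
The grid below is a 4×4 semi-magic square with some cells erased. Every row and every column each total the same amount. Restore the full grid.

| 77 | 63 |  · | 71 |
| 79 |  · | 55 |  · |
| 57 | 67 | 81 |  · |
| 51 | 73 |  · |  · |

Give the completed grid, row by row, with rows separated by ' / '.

77 63 53 71 / 79 61 55 69 / 57 67 81 59 / 51 73 75 65

Column 1 is already complete: 77 + 79 + 57 + 51 = 264, so that is the magic constant.
Row 1 must total 264; the given cells sum to 211, so (1,3) = 53.
From row 3, 264 − (57 + 67 + 81) gives (3,4) = 59.
From column 2, 264 − (63 + 67 + 73) gives (2,2) = 61.
Column 3 needs 264; the known cells sum to 189, so (4,3) = 75.
The remaining cell in row 2 is (2,4) = 264 − 195 = 69.
Row 4 must total 264; the given cells sum to 199, so (4,4) = 65.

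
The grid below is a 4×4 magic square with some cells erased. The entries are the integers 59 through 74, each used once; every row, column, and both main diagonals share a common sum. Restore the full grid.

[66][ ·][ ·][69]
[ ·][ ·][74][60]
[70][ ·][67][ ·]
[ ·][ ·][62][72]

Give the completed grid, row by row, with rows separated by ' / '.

The entries are 59 through 74, which sum to 1064, so each line sums to 1064/4 = 266.
Column 3 needs 266; the known cells sum to 203, so (1,3) = 63.
Column 4 needs 266; the known cells sum to 201, so (3,4) = 65.
Main diagonal must total 266; the given cells sum to 205, so (2,2) = 61.
Using row 1: 66 + 63 + 69 + ? → (1,2) = 266 − 198 = 68.
The remaining cell in row 2 is (2,1) = 266 − 195 = 71.
The remaining cell in row 3 is (3,2) = 266 − 202 = 64.
Using column 1: 66 + 71 + 70 + ? → (4,1) = 266 − 207 = 59.
From column 2, 266 − (68 + 61 + 64) gives (4,2) = 73.

66 68 63 69 / 71 61 74 60 / 70 64 67 65 / 59 73 62 72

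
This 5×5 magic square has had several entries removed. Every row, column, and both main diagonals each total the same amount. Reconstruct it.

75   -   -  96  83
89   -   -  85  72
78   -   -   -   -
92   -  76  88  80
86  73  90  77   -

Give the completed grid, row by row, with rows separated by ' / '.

Column 1 is already complete: 75 + 89 + 78 + 92 + 86 = 420, so that is the magic constant.
Row 4 must total 420; the given cells sum to 336, so (4,2) = 84.
The remaining cell in row 5 is (5,5) = 420 − 326 = 94.
The remaining cell in column 4 is (3,4) = 420 − 346 = 74.
Column 5 must total 420; the given cells sum to 329, so (3,5) = 91.
Anti-diagonal must total 420; the given cells sum to 338, so (3,3) = 82.
The remaining cell in row 3 is (3,2) = 420 − 325 = 95.
Main diagonal: 75 + 82 + 88 + 94 + ? = 420, so (2,2) = 81.
Row 2: 89 + 81 + 85 + 72 + ? = 420, so (2,3) = 93.
From column 2, 420 − (81 + 95 + 84 + 73) gives (1,2) = 87.
From column 3, 420 − (93 + 82 + 76 + 90) gives (1,3) = 79.

75 87 79 96 83 / 89 81 93 85 72 / 78 95 82 74 91 / 92 84 76 88 80 / 86 73 90 77 94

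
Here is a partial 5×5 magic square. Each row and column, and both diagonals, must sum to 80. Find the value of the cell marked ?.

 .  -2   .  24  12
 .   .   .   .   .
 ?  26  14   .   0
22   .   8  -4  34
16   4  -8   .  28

Using row 4: 22 + 8 + (-4) + 34 + ? → (4,2) = 80 − 60 = 20.
From row 5, 80 − (16 + 4 + (-8) + 28) gives (5,4) = 40.
Using column 2: -2 + 26 + 20 + 4 + ? → (2,2) = 80 − 48 = 32.
Column 5 needs 80; the known cells sum to 74, so (2,5) = 6.
The remaining cell in main diagonal is (1,1) = 80 − 70 = 10.
Anti-diagonal: 12 + 14 + 20 + 16 + ? = 80, so (2,4) = 18.
From row 1, 80 − (10 + (-2) + 24 + 12) gives (1,3) = 36.
Using column 3: 36 + 14 + 8 + (-8) + ? → (2,3) = 80 − 50 = 30.
From column 4, 80 − (24 + 18 + (-4) + 40) gives (3,4) = 2.
The remaining cell in row 2 is (2,1) = 80 − 86 = -6.
The remaining cell in row 3 is (3,1) = 80 − 42 = 38.

38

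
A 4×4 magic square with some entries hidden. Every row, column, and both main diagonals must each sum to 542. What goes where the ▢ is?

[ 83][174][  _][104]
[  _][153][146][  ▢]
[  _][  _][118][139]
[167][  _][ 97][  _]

The remaining cell in row 1 is (1,3) = 542 − 361 = 181.
Using main diagonal: 83 + 153 + 118 + ? → (4,4) = 542 − 354 = 188.
Using anti-diagonal: 104 + 146 + 167 + ? → (3,2) = 542 − 417 = 125.
Row 3: 125 + 118 + 139 + ? = 542, so (3,1) = 160.
Using row 4: 167 + 97 + 188 + ? → (4,2) = 542 − 452 = 90.
From column 1, 542 − (83 + 160 + 167) gives (2,1) = 132.
From column 4, 542 − (104 + 139 + 188) gives (2,4) = 111.

111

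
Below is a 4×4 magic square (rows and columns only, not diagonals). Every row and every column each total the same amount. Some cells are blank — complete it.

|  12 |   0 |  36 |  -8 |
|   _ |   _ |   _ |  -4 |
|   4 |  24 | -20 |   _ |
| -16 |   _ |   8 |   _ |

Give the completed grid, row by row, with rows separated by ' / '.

12 0 36 -8 / 40 -12 16 -4 / 4 24 -20 32 / -16 28 8 20

Row 1 is already complete: 12 + 0 + 36 + -8 = 40, so that is the magic constant.
The remaining cell in row 3 is (3,4) = 40 − 8 = 32.
From column 1, 40 − (12 + 4 + (-16)) gives (2,1) = 40.
Column 3 must total 40; the given cells sum to 24, so (2,3) = 16.
From column 4, 40 − (-8 + (-4) + 32) gives (4,4) = 20.
Row 2 needs 40; the known cells sum to 52, so (2,2) = -12.
The remaining cell in row 4 is (4,2) = 40 − 12 = 28.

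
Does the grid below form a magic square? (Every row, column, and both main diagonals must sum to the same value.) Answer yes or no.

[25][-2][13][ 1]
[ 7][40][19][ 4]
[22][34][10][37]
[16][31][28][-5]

Row 1: 25 + (-2) + 13 + 1 = 37.
Row 2: 7 + 40 + 19 + 4 = 70.
Row 3: 22 + 34 + 10 + 37 = 103.
Row 4: 16 + 31 + 28 + (-5) = 70.
Column 1: 25 + 7 + 22 + 16 = 70.
Column 2: -2 + 40 + 34 + 31 = 103.
Column 3: 13 + 19 + 10 + 28 = 70.
Column 4: 1 + 4 + 37 + (-5) = 37.
Main diagonal: 25 + 40 + 10 + (-5) = 70.
Anti-diagonal: 1 + 19 + 34 + 16 = 70.

No — row 1 sums to 37 but row 4 sums to 70.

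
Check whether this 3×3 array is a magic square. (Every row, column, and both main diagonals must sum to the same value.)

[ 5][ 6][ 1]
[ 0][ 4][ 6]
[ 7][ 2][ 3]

Row 1: 5 + 6 + 1 = 12.
Row 2: 0 + 4 + 6 = 10.
Row 3: 7 + 2 + 3 = 12.
Column 1: 5 + 0 + 7 = 12.
Column 2: 6 + 4 + 2 = 12.
Column 3: 1 + 6 + 3 = 10.
Main diagonal: 5 + 4 + 3 = 12.
Anti-diagonal: 1 + 4 + 7 = 12.

No — column 1 sums to 12 but row 2 sums to 10.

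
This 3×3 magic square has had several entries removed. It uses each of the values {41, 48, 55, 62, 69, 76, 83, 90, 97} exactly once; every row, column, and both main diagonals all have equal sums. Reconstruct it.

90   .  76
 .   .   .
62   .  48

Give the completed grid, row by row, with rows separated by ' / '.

The 9 entries sum to 621, so each line sums to 621/3 = 207.
Row 1: 90 + 76 + ? = 207, so (1,2) = 41.
Row 3 must total 207; the given cells sum to 110, so (3,2) = 97.
From column 1, 207 − (90 + 62) gives (2,1) = 55.
Using column 2: 41 + 97 + ? → (2,2) = 207 − 138 = 69.
From column 3, 207 − (76 + 48) gives (2,3) = 83.

90 41 76 / 55 69 83 / 62 97 48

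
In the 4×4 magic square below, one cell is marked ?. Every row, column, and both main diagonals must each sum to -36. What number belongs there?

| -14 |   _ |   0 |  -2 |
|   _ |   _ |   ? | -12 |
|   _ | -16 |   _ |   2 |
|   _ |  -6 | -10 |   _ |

The remaining cell in row 1 is (1,2) = -36 − (-16) = -20.
Using column 2: -20 + (-16) + (-6) + ? → (2,2) = -36 − (-42) = 6.
Column 4 needs -36; the known cells sum to -12, so (4,4) = -24.
Using main diagonal: -14 + 6 + (-24) + ? → (3,3) = -36 − (-32) = -4.
Row 3 needs -36; the known cells sum to -18, so (3,1) = -18.
Row 4 must total -36; the given cells sum to -40, so (4,1) = 4.
Column 1 must total -36; the given cells sum to -28, so (2,1) = -8.
Column 3: 0 + (-4) + (-10) + ? = -36, so (2,3) = -22.

-22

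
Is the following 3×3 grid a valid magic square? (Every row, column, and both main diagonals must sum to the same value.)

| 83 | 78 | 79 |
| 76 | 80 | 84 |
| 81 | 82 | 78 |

Row 1: 83 + 78 + 79 = 240.
Row 2: 76 + 80 + 84 = 240.
Row 3: 81 + 82 + 78 = 241.
Column 1: 83 + 76 + 81 = 240.
Column 2: 78 + 80 + 82 = 240.
Column 3: 79 + 84 + 78 = 241.
Main diagonal: 83 + 80 + 78 = 241.
Anti-diagonal: 79 + 80 + 81 = 240.

No — row 3 sums to 241 but row 2 sums to 240.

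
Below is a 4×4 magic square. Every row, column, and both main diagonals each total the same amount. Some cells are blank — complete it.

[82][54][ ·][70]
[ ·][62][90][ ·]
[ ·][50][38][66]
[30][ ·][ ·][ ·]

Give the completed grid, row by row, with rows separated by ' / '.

Anti-diagonal is already complete: 70 + 90 + 50 + 30 = 240, so that is the magic constant.
Using row 1: 82 + 54 + 70 + ? → (1,3) = 240 − 206 = 34.
From row 3, 240 − (50 + 38 + 66) gives (3,1) = 86.
Column 1 needs 240; the known cells sum to 198, so (2,1) = 42.
Column 2 needs 240; the known cells sum to 166, so (4,2) = 74.
The remaining cell in column 3 is (4,3) = 240 − 162 = 78.
Using main diagonal: 82 + 62 + 38 + ? → (4,4) = 240 − 182 = 58.
Row 2 needs 240; the known cells sum to 194, so (2,4) = 46.

82 54 34 70 / 42 62 90 46 / 86 50 38 66 / 30 74 78 58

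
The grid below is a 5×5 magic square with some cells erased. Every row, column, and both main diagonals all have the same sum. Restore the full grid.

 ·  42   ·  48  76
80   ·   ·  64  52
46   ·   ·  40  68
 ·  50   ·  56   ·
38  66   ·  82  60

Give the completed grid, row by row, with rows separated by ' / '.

Column 4 is already complete: 48 + 64 + 40 + 56 + 82 = 290, so that is the magic constant.
Row 5 must total 290; the given cells sum to 246, so (5,3) = 44.
The remaining cell in column 5 is (4,5) = 290 − 256 = 34.
Anti-diagonal: 76 + 64 + 50 + 38 + ? = 290, so (3,3) = 62.
Row 3: 46 + 62 + 40 + 68 + ? = 290, so (3,2) = 74.
Column 2 must total 290; the given cells sum to 232, so (2,2) = 58.
Main diagonal must total 290; the given cells sum to 236, so (1,1) = 54.
Using row 1: 54 + 42 + 48 + 76 + ? → (1,3) = 290 − 220 = 70.
Using row 2: 80 + 58 + 64 + 52 + ? → (2,3) = 290 − 254 = 36.
Column 1 needs 290; the known cells sum to 218, so (4,1) = 72.
The remaining cell in column 3 is (4,3) = 290 − 212 = 78.

54 42 70 48 76 / 80 58 36 64 52 / 46 74 62 40 68 / 72 50 78 56 34 / 38 66 44 82 60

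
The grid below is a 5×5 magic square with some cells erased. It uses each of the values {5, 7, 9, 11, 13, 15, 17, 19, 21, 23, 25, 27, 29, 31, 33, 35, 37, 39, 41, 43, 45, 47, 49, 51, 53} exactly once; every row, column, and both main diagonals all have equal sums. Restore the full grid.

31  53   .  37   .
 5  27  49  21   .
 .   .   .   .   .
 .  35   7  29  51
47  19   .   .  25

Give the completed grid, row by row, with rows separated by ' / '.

The 25 entries sum to 725, so each line sums to 725/5 = 145.
Row 2 needs 145; the known cells sum to 102, so (2,5) = 43.
The remaining cell in row 4 is (4,1) = 145 − 122 = 23.
Column 1 must total 145; the given cells sum to 106, so (3,1) = 39.
Column 2 needs 145; the known cells sum to 134, so (3,2) = 11.
The remaining cell in main diagonal is (3,3) = 145 − 112 = 33.
Anti-diagonal: 21 + 33 + 35 + 47 + ? = 145, so (1,5) = 9.
Row 1 must total 145; the given cells sum to 130, so (1,3) = 15.
Column 3 must total 145; the given cells sum to 104, so (5,3) = 41.
From column 5, 145 − (9 + 43 + 51 + 25) gives (3,5) = 17.
Using row 3: 39 + 11 + 33 + 17 + ? → (3,4) = 145 − 100 = 45.
Row 5 needs 145; the known cells sum to 132, so (5,4) = 13.

31 53 15 37 9 / 5 27 49 21 43 / 39 11 33 45 17 / 23 35 7 29 51 / 47 19 41 13 25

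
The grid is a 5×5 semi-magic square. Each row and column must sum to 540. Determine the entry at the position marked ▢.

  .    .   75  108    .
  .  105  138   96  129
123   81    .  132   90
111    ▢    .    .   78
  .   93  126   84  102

144

Row 2: 105 + 138 + 96 + 129 + ? = 540, so (2,1) = 72.
From row 3, 540 − (123 + 81 + 132 + 90) gives (3,3) = 114.
Row 5 needs 540; the known cells sum to 405, so (5,1) = 135.
Column 1 must total 540; the given cells sum to 441, so (1,1) = 99.
Column 3 needs 540; the known cells sum to 453, so (4,3) = 87.
Column 4: 108 + 96 + 132 + 84 + ? = 540, so (4,4) = 120.
From column 5, 540 − (129 + 90 + 78 + 102) gives (1,5) = 141.
The remaining cell in row 1 is (1,2) = 540 − 423 = 117.
The remaining cell in row 4 is (4,2) = 540 − 396 = 144.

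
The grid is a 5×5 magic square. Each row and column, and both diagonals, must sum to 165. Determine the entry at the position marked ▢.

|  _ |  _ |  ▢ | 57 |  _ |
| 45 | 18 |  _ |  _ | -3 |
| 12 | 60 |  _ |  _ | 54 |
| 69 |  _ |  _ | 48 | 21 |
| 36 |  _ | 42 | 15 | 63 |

24

Row 5 needs 165; the known cells sum to 156, so (5,2) = 9.
From column 1, 165 − (45 + 12 + 69 + 36) gives (1,1) = 3.
Column 5: -3 + 54 + 21 + 63 + ? = 165, so (1,5) = 30.
Main diagonal needs 165; the known cells sum to 132, so (3,3) = 33.
Row 3: 12 + 60 + 33 + 54 + ? = 165, so (3,4) = 6.
Column 4 needs 165; the known cells sum to 126, so (2,4) = 39.
Anti-diagonal must total 165; the given cells sum to 138, so (4,2) = 27.
From row 2, 165 − (45 + 18 + 39 + (-3)) gives (2,3) = 66.
Row 4 must total 165; the given cells sum to 165, so (4,3) = 0.
Using column 2: 18 + 60 + 27 + 9 + ? → (1,2) = 165 − 114 = 51.
Column 3 must total 165; the given cells sum to 141, so (1,3) = 24.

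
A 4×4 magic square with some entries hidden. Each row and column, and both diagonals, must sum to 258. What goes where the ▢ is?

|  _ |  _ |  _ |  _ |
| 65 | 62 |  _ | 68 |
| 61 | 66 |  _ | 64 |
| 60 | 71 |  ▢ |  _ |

From row 2, 258 − (65 + 62 + 68) gives (2,3) = 63.
From row 3, 258 − (61 + 66 + 64) gives (3,3) = 67.
The remaining cell in column 1 is (1,1) = 258 − 186 = 72.
From column 2, 258 − (62 + 66 + 71) gives (1,2) = 59.
The remaining cell in main diagonal is (4,4) = 258 − 201 = 57.
From anti-diagonal, 258 − (63 + 66 + 60) gives (1,4) = 69.
Row 1: 72 + 59 + 69 + ? = 258, so (1,3) = 58.
Using row 4: 60 + 71 + 57 + ? → (4,3) = 258 − 188 = 70.

70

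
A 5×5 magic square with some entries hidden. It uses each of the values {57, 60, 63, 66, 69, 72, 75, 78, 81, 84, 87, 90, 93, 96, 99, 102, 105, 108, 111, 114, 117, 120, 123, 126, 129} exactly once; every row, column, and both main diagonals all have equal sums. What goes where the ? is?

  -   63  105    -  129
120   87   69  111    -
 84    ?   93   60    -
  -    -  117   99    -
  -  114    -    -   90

126

The 25 entries sum to 2325, so each line sums to 2325/5 = 465.
The remaining cell in row 2 is (2,5) = 465 − 387 = 78.
Using column 3: 105 + 69 + 93 + 117 + ? → (5,3) = 465 − 384 = 81.
Main diagonal: 87 + 93 + 99 + 90 + ? = 465, so (1,1) = 96.
Using row 1: 96 + 63 + 105 + 129 + ? → (1,4) = 465 − 393 = 72.
From column 4, 465 − (72 + 111 + 60 + 99) gives (5,4) = 123.
From row 5, 465 − (114 + 81 + 123 + 90) gives (5,1) = 57.
The remaining cell in column 1 is (4,1) = 465 − 357 = 108.
Anti-diagonal needs 465; the known cells sum to 390, so (4,2) = 75.
The remaining cell in row 4 is (4,5) = 465 − 399 = 66.
Column 2 needs 465; the known cells sum to 339, so (3,2) = 126.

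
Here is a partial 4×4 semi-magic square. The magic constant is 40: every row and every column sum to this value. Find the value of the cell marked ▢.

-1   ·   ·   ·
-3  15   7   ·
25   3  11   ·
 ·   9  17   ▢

-5

Row 2: -3 + 15 + 7 + ? = 40, so (2,4) = 21.
Using row 3: 25 + 3 + 11 + ? → (3,4) = 40 − 39 = 1.
From column 1, 40 − (-1 + (-3) + 25) gives (4,1) = 19.
Using column 2: 15 + 3 + 9 + ? → (1,2) = 40 − 27 = 13.
Column 3 needs 40; the known cells sum to 35, so (1,3) = 5.
Row 1 must total 40; the given cells sum to 17, so (1,4) = 23.
Row 4 needs 40; the known cells sum to 45, so (4,4) = -5.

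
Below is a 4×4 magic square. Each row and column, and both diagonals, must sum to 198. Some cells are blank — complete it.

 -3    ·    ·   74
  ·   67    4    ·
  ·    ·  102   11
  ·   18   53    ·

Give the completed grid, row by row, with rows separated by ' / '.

From column 3, 198 − (4 + 102 + 53) gives (1,3) = 39.
Main diagonal needs 198; the known cells sum to 166, so (4,4) = 32.
The remaining cell in row 1 is (1,2) = 198 − 110 = 88.
Row 4 needs 198; the known cells sum to 103, so (4,1) = 95.
From column 2, 198 − (88 + 67 + 18) gives (3,2) = 25.
Using column 4: 74 + 11 + 32 + ? → (2,4) = 198 − 117 = 81.
The remaining cell in row 2 is (2,1) = 198 − 152 = 46.
Using row 3: 25 + 102 + 11 + ? → (3,1) = 198 − 138 = 60.

-3 88 39 74 / 46 67 4 81 / 60 25 102 11 / 95 18 53 32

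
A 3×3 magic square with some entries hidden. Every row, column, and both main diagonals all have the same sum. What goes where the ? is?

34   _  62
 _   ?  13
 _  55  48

41

Column 3 is complete and sums to 123; that is the magic constant.
The remaining cell in row 1 is (1,2) = 123 − 96 = 27.
Row 3 needs 123; the known cells sum to 103, so (3,1) = 20.
Column 1 must total 123; the given cells sum to 54, so (2,1) = 69.
From column 2, 123 − (27 + 55) gives (2,2) = 41.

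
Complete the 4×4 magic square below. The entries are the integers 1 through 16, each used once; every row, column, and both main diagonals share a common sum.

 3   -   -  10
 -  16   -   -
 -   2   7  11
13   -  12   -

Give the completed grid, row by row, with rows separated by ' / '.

3 15 6 10 / 4 16 9 5 / 14 2 7 11 / 13 1 12 8

The entries are 1 through 16, which sum to 136, so each line sums to 136/4 = 34.
Row 3: 2 + 7 + 11 + ? = 34, so (3,1) = 14.
Column 1 must total 34; the given cells sum to 30, so (2,1) = 4.
From main diagonal, 34 − (3 + 16 + 7) gives (4,4) = 8.
Anti-diagonal needs 34; the known cells sum to 25, so (2,3) = 9.
Row 2 must total 34; the given cells sum to 29, so (2,4) = 5.
Using row 4: 13 + 12 + 8 + ? → (4,2) = 34 − 33 = 1.
The remaining cell in column 2 is (1,2) = 34 − 19 = 15.
The remaining cell in column 3 is (1,3) = 34 − 28 = 6.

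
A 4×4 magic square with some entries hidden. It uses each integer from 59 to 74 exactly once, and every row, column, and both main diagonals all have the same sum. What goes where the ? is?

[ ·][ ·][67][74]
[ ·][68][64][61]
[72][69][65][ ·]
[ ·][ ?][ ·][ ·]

The entries are 59 through 74, which sum to 1064, so each line sums to 1064/4 = 266.
The remaining cell in row 2 is (2,1) = 266 − 193 = 73.
Using row 3: 72 + 69 + 65 + ? → (3,4) = 266 − 206 = 60.
The remaining cell in column 3 is (4,3) = 266 − 196 = 70.
Column 4: 74 + 61 + 60 + ? = 266, so (4,4) = 71.
Using main diagonal: 68 + 65 + 71 + ? → (1,1) = 266 − 204 = 62.
Anti-diagonal: 74 + 64 + 69 + ? = 266, so (4,1) = 59.
Row 1: 62 + 67 + 74 + ? = 266, so (1,2) = 63.
Row 4 needs 266; the known cells sum to 200, so (4,2) = 66.

66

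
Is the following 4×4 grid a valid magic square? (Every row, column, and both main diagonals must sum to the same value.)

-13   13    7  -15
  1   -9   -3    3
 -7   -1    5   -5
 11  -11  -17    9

Row 1: -13 + 13 + 7 + (-15) = -8.
Row 2: 1 + (-9) + (-3) + 3 = -8.
Row 3: -7 + (-1) + 5 + (-5) = -8.
Row 4: 11 + (-11) + (-17) + 9 = -8.
Column 1: -13 + 1 + (-7) + 11 = -8.
Column 2: 13 + (-9) + (-1) + (-11) = -8.
Column 3: 7 + (-3) + 5 + (-17) = -8.
Column 4: -15 + 3 + (-5) + 9 = -8.
Main diagonal: -13 + (-9) + 5 + 9 = -8.
Anti-diagonal: -15 + (-3) + (-1) + 11 = -8.
All lines sum to -8.

Yes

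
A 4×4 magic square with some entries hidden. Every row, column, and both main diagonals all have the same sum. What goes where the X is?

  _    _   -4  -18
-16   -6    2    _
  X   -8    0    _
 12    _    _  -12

-14

Anti-diagonal is complete and sums to -12; that is the magic constant.
Row 2: -16 + (-6) + 2 + ? = -12, so (2,4) = 8.
Column 3: -4 + 2 + 0 + ? = -12, so (4,3) = -10.
From column 4, -12 − (-18 + 8 + (-12)) gives (3,4) = 10.
Main diagonal: -6 + 0 + (-12) + ? = -12, so (1,1) = 6.
Row 1: 6 + (-4) + (-18) + ? = -12, so (1,2) = 4.
Using row 3: -8 + 0 + 10 + ? → (3,1) = -12 − 2 = -14.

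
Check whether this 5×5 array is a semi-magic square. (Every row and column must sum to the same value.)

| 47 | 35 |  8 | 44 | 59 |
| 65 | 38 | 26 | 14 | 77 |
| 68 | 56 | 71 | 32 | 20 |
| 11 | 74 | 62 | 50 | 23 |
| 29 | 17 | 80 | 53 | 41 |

No — column 3 sums to 247 but row 1 sums to 193.

Row 1: 47 + 35 + 8 + 44 + 59 = 193.
Row 2: 65 + 38 + 26 + 14 + 77 = 220.
Row 3: 68 + 56 + 71 + 32 + 20 = 247.
Row 4: 11 + 74 + 62 + 50 + 23 = 220.
Row 5: 29 + 17 + 80 + 53 + 41 = 220.
Column 1: 47 + 65 + 68 + 11 + 29 = 220.
Column 2: 35 + 38 + 56 + 74 + 17 = 220.
Column 3: 8 + 26 + 71 + 62 + 80 = 247.
Column 4: 44 + 14 + 32 + 50 + 53 = 193.
Column 5: 59 + 77 + 20 + 23 + 41 = 220.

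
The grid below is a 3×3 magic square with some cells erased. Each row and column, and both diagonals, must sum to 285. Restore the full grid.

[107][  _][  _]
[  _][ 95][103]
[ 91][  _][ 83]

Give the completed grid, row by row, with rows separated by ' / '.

From row 2, 285 − (95 + 103) gives (2,1) = 87.
Row 3: 91 + 83 + ? = 285, so (3,2) = 111.
The remaining cell in column 2 is (1,2) = 285 − 206 = 79.
Column 3: 103 + 83 + ? = 285, so (1,3) = 99.

107 79 99 / 87 95 103 / 91 111 83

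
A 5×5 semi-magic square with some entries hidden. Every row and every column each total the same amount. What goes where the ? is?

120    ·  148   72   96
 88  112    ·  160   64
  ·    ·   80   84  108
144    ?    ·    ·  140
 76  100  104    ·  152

Column 5 is complete and sums to 560; that is the magic constant.
Row 1 must total 560; the given cells sum to 436, so (1,2) = 124.
Row 2 must total 560; the given cells sum to 424, so (2,3) = 136.
From row 5, 560 − (76 + 100 + 104 + 152) gives (5,4) = 128.
From column 1, 560 − (120 + 88 + 144 + 76) gives (3,1) = 132.
The remaining cell in column 3 is (4,3) = 560 − 468 = 92.
Column 4 needs 560; the known cells sum to 444, so (4,4) = 116.
From row 3, 560 − (132 + 80 + 84 + 108) gives (3,2) = 156.
From row 4, 560 − (144 + 92 + 116 + 140) gives (4,2) = 68.

68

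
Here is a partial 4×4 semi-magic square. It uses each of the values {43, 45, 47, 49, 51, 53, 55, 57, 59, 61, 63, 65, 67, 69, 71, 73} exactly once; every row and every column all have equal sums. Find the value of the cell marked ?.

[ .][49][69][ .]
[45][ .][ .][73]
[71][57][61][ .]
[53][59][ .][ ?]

65

The 16 entries sum to 928, so each line sums to 928/4 = 232.
From row 3, 232 − (71 + 57 + 61) gives (3,4) = 43.
From column 1, 232 − (45 + 71 + 53) gives (1,1) = 63.
Column 2 needs 232; the known cells sum to 165, so (2,2) = 67.
From row 1, 232 − (63 + 49 + 69) gives (1,4) = 51.
Row 2 needs 232; the known cells sum to 185, so (2,3) = 47.
Column 3: 69 + 47 + 61 + ? = 232, so (4,3) = 55.
Column 4 needs 232; the known cells sum to 167, so (4,4) = 65.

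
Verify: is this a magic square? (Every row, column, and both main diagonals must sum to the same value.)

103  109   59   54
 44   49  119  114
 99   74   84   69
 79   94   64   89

No — row 1 sums to 325 but anti-diagonal sums to 326.

Row 1: 103 + 109 + 59 + 54 = 325.
Row 2: 44 + 49 + 119 + 114 = 326.
Row 3: 99 + 74 + 84 + 69 = 326.
Row 4: 79 + 94 + 64 + 89 = 326.
Column 1: 103 + 44 + 99 + 79 = 325.
Column 2: 109 + 49 + 74 + 94 = 326.
Column 3: 59 + 119 + 84 + 64 = 326.
Column 4: 54 + 114 + 69 + 89 = 326.
Main diagonal: 103 + 49 + 84 + 89 = 325.
Anti-diagonal: 54 + 119 + 74 + 79 = 326.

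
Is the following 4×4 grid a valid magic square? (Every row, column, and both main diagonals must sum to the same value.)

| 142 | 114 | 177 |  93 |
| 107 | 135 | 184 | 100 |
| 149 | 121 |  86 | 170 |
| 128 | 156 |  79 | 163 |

Row 1: 142 + 114 + 177 + 93 = 526.
Row 2: 107 + 135 + 184 + 100 = 526.
Row 3: 149 + 121 + 86 + 170 = 526.
Row 4: 128 + 156 + 79 + 163 = 526.
Column 1: 142 + 107 + 149 + 128 = 526.
Column 2: 114 + 135 + 121 + 156 = 526.
Column 3: 177 + 184 + 86 + 79 = 526.
Column 4: 93 + 100 + 170 + 163 = 526.
Main diagonal: 142 + 135 + 86 + 163 = 526.
Anti-diagonal: 93 + 184 + 121 + 128 = 526.
All lines sum to 526.

Yes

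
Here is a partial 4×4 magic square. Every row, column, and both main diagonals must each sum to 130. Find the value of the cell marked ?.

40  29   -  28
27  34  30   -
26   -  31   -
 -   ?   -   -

Using row 1: 40 + 29 + 28 + ? → (1,3) = 130 − 97 = 33.
The remaining cell in row 2 is (2,4) = 130 − 91 = 39.
Column 1 must total 130; the given cells sum to 93, so (4,1) = 37.
Column 3 must total 130; the given cells sum to 94, so (4,3) = 36.
The remaining cell in main diagonal is (4,4) = 130 − 105 = 25.
Anti-diagonal: 28 + 30 + 37 + ? = 130, so (3,2) = 35.
The remaining cell in row 3 is (3,4) = 130 − 92 = 38.
Using row 4: 37 + 36 + 25 + ? → (4,2) = 130 − 98 = 32.

32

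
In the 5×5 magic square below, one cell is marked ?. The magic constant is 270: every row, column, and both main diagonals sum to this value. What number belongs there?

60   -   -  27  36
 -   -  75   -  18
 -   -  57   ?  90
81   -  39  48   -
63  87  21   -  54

66

Row 5 needs 270; the known cells sum to 225, so (5,4) = 45.
Column 3: 75 + 57 + 39 + 21 + ? = 270, so (1,3) = 78.
Column 5 needs 270; the known cells sum to 198, so (4,5) = 72.
Main diagonal must total 270; the given cells sum to 219, so (2,2) = 51.
Row 1: 60 + 78 + 27 + 36 + ? = 270, so (1,2) = 69.
Using row 4: 81 + 39 + 48 + 72 + ? → (4,2) = 270 − 240 = 30.
The remaining cell in column 2 is (3,2) = 270 − 237 = 33.
From anti-diagonal, 270 − (36 + 57 + 30 + 63) gives (2,4) = 84.
From row 2, 270 − (51 + 75 + 84 + 18) gives (2,1) = 42.
Using column 1: 60 + 42 + 81 + 63 + ? → (3,1) = 270 − 246 = 24.
Column 4 must total 270; the given cells sum to 204, so (3,4) = 66.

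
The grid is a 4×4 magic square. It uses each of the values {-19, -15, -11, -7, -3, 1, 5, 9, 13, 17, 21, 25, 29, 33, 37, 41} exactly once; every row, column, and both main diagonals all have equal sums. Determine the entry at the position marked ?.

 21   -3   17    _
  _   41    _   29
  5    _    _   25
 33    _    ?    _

37

The 16 entries sum to 176, so each line sums to 176/4 = 44.
Row 1 needs 44; the known cells sum to 35, so (1,4) = 9.
Column 1 must total 44; the given cells sum to 59, so (2,1) = -15.
Column 4: 9 + 29 + 25 + ? = 44, so (4,4) = -19.
Main diagonal needs 44; the known cells sum to 43, so (3,3) = 1.
Row 2 must total 44; the given cells sum to 55, so (2,3) = -11.
Row 3 needs 44; the known cells sum to 31, so (3,2) = 13.
Column 2 needs 44; the known cells sum to 51, so (4,2) = -7.
From column 3, 44 − (17 + (-11) + 1) gives (4,3) = 37.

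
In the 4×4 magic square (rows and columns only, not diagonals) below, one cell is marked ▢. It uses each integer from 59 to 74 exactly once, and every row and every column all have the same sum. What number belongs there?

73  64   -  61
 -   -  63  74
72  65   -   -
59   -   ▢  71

The entries are 59 through 74, which sum to 1064, so each line sums to 1064/4 = 266.
Row 1: 73 + 64 + 61 + ? = 266, so (1,3) = 68.
The remaining cell in column 1 is (2,1) = 266 − 204 = 62.
Column 4: 61 + 74 + 71 + ? = 266, so (3,4) = 60.
Using row 2: 62 + 63 + 74 + ? → (2,2) = 266 − 199 = 67.
The remaining cell in row 3 is (3,3) = 266 − 197 = 69.
Column 2 must total 266; the given cells sum to 196, so (4,2) = 70.
From column 3, 266 − (68 + 63 + 69) gives (4,3) = 66.

66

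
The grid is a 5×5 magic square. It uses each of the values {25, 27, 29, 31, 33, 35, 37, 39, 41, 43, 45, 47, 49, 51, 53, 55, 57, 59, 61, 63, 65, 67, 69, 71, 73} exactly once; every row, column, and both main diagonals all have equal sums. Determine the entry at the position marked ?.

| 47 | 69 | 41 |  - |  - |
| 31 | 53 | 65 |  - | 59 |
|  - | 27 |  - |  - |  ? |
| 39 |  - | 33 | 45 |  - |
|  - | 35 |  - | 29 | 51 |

The 25 entries sum to 1225, so each line sums to 1225/5 = 245.
Row 2 must total 245; the given cells sum to 208, so (2,4) = 37.
From column 2, 245 − (69 + 53 + 27 + 35) gives (4,2) = 61.
Main diagonal needs 245; the known cells sum to 196, so (3,3) = 49.
Row 4: 39 + 61 + 33 + 45 + ? = 245, so (4,5) = 67.
From column 3, 245 − (41 + 65 + 49 + 33) gives (5,3) = 57.
The remaining cell in row 5 is (5,1) = 245 − 172 = 73.
The remaining cell in column 1 is (3,1) = 245 − 190 = 55.
The remaining cell in anti-diagonal is (1,5) = 245 − 220 = 25.
Row 1: 47 + 69 + 41 + 25 + ? = 245, so (1,4) = 63.
Column 4 needs 245; the known cells sum to 174, so (3,4) = 71.
Column 5 must total 245; the given cells sum to 202, so (3,5) = 43.

43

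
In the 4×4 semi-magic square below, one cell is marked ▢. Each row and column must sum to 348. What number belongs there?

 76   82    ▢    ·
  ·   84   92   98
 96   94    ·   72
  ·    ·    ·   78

From row 2, 348 − (84 + 92 + 98) gives (2,1) = 74.
Row 3: 96 + 94 + 72 + ? = 348, so (3,3) = 86.
The remaining cell in column 1 is (4,1) = 348 − 246 = 102.
Column 2: 82 + 84 + 94 + ? = 348, so (4,2) = 88.
From column 4, 348 − (98 + 72 + 78) gives (1,4) = 100.
Row 1 needs 348; the known cells sum to 258, so (1,3) = 90.

90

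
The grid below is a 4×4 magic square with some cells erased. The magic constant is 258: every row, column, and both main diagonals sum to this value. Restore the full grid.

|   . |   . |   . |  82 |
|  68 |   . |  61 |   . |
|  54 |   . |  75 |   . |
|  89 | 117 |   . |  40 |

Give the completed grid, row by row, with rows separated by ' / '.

47 19 110 82 / 68 96 61 33 / 54 26 75 103 / 89 117 12 40

Row 4 must total 258; the given cells sum to 246, so (4,3) = 12.
Column 1 needs 258; the known cells sum to 211, so (1,1) = 47.
Using column 3: 61 + 75 + 12 + ? → (1,3) = 258 − 148 = 110.
Main diagonal needs 258; the known cells sum to 162, so (2,2) = 96.
Using anti-diagonal: 82 + 61 + 89 + ? → (3,2) = 258 − 232 = 26.
From row 1, 258 − (47 + 110 + 82) gives (1,2) = 19.
From row 2, 258 − (68 + 96 + 61) gives (2,4) = 33.
Row 3: 54 + 26 + 75 + ? = 258, so (3,4) = 103.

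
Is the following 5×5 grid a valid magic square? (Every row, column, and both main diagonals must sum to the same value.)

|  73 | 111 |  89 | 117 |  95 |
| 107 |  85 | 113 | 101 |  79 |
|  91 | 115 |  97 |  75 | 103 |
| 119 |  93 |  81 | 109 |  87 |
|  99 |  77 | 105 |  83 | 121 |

No — row 1 sums to 485 but row 4 sums to 489.

Row 1: 73 + 111 + 89 + 117 + 95 = 485.
Row 2: 107 + 85 + 113 + 101 + 79 = 485.
Row 3: 91 + 115 + 97 + 75 + 103 = 481.
Row 4: 119 + 93 + 81 + 109 + 87 = 489.
Row 5: 99 + 77 + 105 + 83 + 121 = 485.
Column 1: 73 + 107 + 91 + 119 + 99 = 489.
Column 2: 111 + 85 + 115 + 93 + 77 = 481.
Column 3: 89 + 113 + 97 + 81 + 105 = 485.
Column 4: 117 + 101 + 75 + 109 + 83 = 485.
Column 5: 95 + 79 + 103 + 87 + 121 = 485.
Main diagonal: 73 + 85 + 97 + 109 + 121 = 485.
Anti-diagonal: 95 + 101 + 97 + 93 + 99 = 485.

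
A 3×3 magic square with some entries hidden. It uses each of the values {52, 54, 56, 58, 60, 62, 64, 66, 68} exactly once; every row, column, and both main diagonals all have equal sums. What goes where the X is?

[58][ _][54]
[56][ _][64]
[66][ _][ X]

The 9 entries sum to 540, so each line sums to 540/3 = 180.
The remaining cell in row 1 is (1,2) = 180 − 112 = 68.
Using row 2: 56 + 64 + ? → (2,2) = 180 − 120 = 60.
Column 2: 68 + 60 + ? = 180, so (3,2) = 52.
Using column 3: 54 + 64 + ? → (3,3) = 180 − 118 = 62.

62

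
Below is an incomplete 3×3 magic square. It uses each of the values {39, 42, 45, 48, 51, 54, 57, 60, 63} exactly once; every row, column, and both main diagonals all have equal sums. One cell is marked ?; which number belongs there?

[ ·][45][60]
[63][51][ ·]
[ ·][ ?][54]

The 9 entries sum to 459, so each line sums to 459/3 = 153.
The remaining cell in row 1 is (1,1) = 153 − 105 = 48.
Row 2 must total 153; the given cells sum to 114, so (2,3) = 39.
Column 1 needs 153; the known cells sum to 111, so (3,1) = 42.
Column 2 must total 153; the given cells sum to 96, so (3,2) = 57.

57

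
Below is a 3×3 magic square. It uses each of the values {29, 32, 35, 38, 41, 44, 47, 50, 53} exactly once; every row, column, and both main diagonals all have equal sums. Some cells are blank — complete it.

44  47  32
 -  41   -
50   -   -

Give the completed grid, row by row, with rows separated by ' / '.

44 47 32 / 29 41 53 / 50 35 38

The 9 entries sum to 369, so each line sums to 369/3 = 123.
The remaining cell in column 1 is (2,1) = 123 − 94 = 29.
The remaining cell in column 2 is (3,2) = 123 − 88 = 35.
The remaining cell in main diagonal is (3,3) = 123 − 85 = 38.
From row 2, 123 − (29 + 41) gives (2,3) = 53.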